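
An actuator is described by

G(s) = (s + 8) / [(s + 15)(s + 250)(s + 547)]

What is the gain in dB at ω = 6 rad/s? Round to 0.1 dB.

At s = jω = j6:
zero (s+8): 8 + j6 → |·| = √(8²+6²) = √100 ≈ 10, ∠ = arctan(6/8) ≈ 36.87°
pole (s+15): 15 + j6 → |·| = √(15²+6²) = √261 ≈ 16.155, ∠ = arctan(6/15) ≈ 21.80°
pole (s+250): 250 + j6 → |·| = √(250²+6²) = √62536 ≈ 250.07, ∠ = arctan(6/250) ≈ 1.37°
pole (s+547): 547 + j6 → |·| = √(547²+6²) = √299245 ≈ 547.03, ∠ = arctan(6/547) ≈ 0.63°
|G| = 1 · 10 / 2.2099e+06 ≈ 4.5251e-06
Gain = 20 log₁₀(4.5251e-06) ≈ -106.89 dB

-106.9 dB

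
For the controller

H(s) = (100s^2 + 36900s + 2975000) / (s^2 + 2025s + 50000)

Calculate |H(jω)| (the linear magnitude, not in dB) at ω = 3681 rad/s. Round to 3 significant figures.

88.1

Substitute s = j3681:
Numerator: 100(j3681)^2 + 36900(j3681) + 2975000 = -1352001100 + j135828900
Denominator: (j3681)^2 + 2025(j3681) + 50000 = -13499761 + j7454025
|N| = √(1352001100² + 135828900²) ≈ 1.3588e+09, ∠N ≈ 174.26°
|D| = √(13499761² + 7454025²) ≈ 1.5421e+07, ∠D ≈ 151.09°
|H| = 1.3588e+09 / 1.5421e+07 ≈ 88.114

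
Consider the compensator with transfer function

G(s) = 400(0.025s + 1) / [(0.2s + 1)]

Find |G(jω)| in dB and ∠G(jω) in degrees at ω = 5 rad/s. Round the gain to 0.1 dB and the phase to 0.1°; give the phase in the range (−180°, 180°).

At ω = 5 rad/s:
zero (1 + j5·0.025) = 1 + j0.125 → |·| ≈ 1.0078, ∠ ≈ 7.13°
pole (1 + j5·0.2) = 1 + j1 → |·| ≈ 1.4142, ∠ ≈ 45.00°
|G| = 400 · 1.0078 / (1.4142) ≈ 285.05
Gain = 20 log₁₀(285.05) ≈ 49.10 dB
∠G = (7.13°) − (45.00°) = -37.87°

49.1 dB, -37.9°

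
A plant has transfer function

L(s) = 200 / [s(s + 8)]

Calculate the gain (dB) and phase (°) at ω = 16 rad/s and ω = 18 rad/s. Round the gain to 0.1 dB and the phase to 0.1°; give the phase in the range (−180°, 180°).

At s = jω = j16:
pole (s+8): 8 + j16 → |·| = √(8²+16²) = √320 ≈ 17.889, ∠ = arctan(16/8) ≈ 63.43°
pole at origin: |s| = 16, ∠ = 90.00° (in denominator)
|L| = 200 / 286.22 ≈ 0.69876
Gain = 20 log₁₀(0.69876) ≈ -3.11 dB
∠L = 0.00° − 153.43° = -153.43°

At s = jω = j18:
pole (s+8): 8 + j18 → |·| = √(8²+18²) = √388 ≈ 19.698, ∠ = arctan(18/8) ≈ 66.04°
pole at origin: |s| = 18, ∠ = 90.00° (in denominator)
|L| = 200 / 354.56 ≈ 0.56408
Gain = 20 log₁₀(0.56408) ≈ -4.97 dB
∠L = 0.00° − 156.04° = -156.04°

ω = 16: -3.1 dB, -153.4°; ω = 18: -5.0 dB, -156.0°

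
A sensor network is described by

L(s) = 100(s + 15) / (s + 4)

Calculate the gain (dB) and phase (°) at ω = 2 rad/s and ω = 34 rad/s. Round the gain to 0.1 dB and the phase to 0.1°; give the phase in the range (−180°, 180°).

ω = 2: 50.6 dB, -19.0°; ω = 34: 40.7 dB, -17.1°

At s = jω = j2:
zero (s+15): 15 + j2 → |·| = √(15²+2²) = √229 ≈ 15.133, ∠ = arctan(2/15) ≈ 7.59°
pole (s+4): 4 + j2 → |·| = √(4²+2²) = √20 ≈ 4.4721, ∠ = arctan(2/4) ≈ 26.57°
|L| = 100 · 15.133 / 4.4721 ≈ 338.39
Gain = 20 log₁₀(338.39) ≈ 50.59 dB
∠L = 7.59° − 26.57° = -18.98°

At s = jω = j34:
zero (s+15): 15 + j34 → |·| = √(15²+34²) = √1381 ≈ 37.162, ∠ = arctan(34/15) ≈ 66.19°
pole (s+4): 4 + j34 → |·| = √(4²+34²) = √1172 ≈ 34.234, ∠ = arctan(34/4) ≈ 83.29°
|L| = 100 · 37.162 / 34.234 ≈ 108.55
Gain = 20 log₁₀(108.55) ≈ 40.71 dB
∠L = 66.19° − 83.29° = -17.10°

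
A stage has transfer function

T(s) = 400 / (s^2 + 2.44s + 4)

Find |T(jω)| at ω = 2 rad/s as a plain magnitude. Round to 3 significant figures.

At s = jω = j2:
quadratic: (j2)² + 2.44·j2 + 4 = 0 + j4.88 → |·| ≈ 4.88, ∠ ≈ 90.00°
|T| = 400 / 4.88 ≈ 81.967

82.0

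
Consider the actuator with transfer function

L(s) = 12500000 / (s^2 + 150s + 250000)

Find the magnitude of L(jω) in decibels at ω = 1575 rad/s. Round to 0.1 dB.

14.9 dB

At s = jω = j1575:
quadratic: (j1575)² + 150·j1575 + 250000 = -2230625 + j236250 → |·| ≈ 2.2431e+06, ∠ ≈ 173.95°
|L| = 12500000 / 2.2431e+06 ≈ 5.5726
Gain = 20 log₁₀(5.5726) ≈ 14.92 dB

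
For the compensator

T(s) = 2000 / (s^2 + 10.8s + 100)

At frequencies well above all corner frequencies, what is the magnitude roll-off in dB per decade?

Each pole contributes −20 dB/decade at high frequency; each zero contributes +20 dB/decade.
Net: 0 zero(s) − 2 pole(s) → -40 dB/decade.

-40 dB/decade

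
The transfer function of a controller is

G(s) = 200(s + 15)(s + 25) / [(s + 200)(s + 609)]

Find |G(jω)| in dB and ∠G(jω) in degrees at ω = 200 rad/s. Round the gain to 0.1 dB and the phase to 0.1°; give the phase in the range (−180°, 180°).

33.0 dB, 105.4°

At s = jω = j200:
zero (s+15): 15 + j200 → |·| = √(15²+200²) = √40225 ≈ 200.56, ∠ = arctan(200/15) ≈ 85.71°
zero (s+25): 25 + j200 → |·| = √(25²+200²) = √40625 ≈ 201.56, ∠ = arctan(200/25) ≈ 82.87°
pole (s+200): 200 + j200 → |·| = √(200²+200²) = √80000 ≈ 282.84, ∠ = arctan(200/200) ≈ 45.00°
pole (s+609): 609 + j200 → |·| = √(609²+200²) = √410881 ≈ 641, ∠ = arctan(200/609) ≈ 18.18°
|G| = 200 · 40425 / 1.813e+05 ≈ 44.595
Gain = 20 log₁₀(44.595) ≈ 32.99 dB
∠G = 168.58° − 63.18° = 105.40°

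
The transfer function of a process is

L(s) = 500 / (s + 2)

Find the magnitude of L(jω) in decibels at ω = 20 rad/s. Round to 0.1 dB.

Substitute s = j20:
Numerator: 500 = 500 + j0
Denominator: (j20) + 2 = 2 + j20
|N| = √(500² + 0²) ≈ 500, ∠N ≈ 0.00°
|D| = √(2² + 20²) ≈ 20.1, ∠D ≈ 84.29°
|L| = 500 / 20.1 ≈ 24.876
Gain = 20 log₁₀(24.876) ≈ 27.92 dB

27.9 dB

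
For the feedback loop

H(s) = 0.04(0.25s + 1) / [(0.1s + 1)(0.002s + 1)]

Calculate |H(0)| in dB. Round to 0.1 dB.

-28.0 dB

H(0) = 0.04 · 1 / 1 = 0.04
20 log₁₀(0.04) ≈ -27.96 dB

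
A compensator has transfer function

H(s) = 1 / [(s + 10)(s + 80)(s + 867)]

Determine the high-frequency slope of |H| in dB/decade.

Each pole contributes −20 dB/decade at high frequency; each zero contributes +20 dB/decade.
Net: 0 zero(s) − 3 pole(s) → -60 dB/decade.

-60 dB/decade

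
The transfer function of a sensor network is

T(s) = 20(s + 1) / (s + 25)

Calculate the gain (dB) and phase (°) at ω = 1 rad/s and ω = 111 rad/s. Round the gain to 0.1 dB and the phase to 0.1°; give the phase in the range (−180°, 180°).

ω = 1: 1.1 dB, 42.7°; ω = 111: 25.8 dB, 12.2°

At s = jω = j1:
zero (s+1): 1 + j1 → |·| = √(1²+1²) = √2 ≈ 1.4142, ∠ = arctan(1/1) ≈ 45.00°
pole (s+25): 25 + j1 → |·| = √(25²+1²) = √626 ≈ 25.02, ∠ = arctan(1/25) ≈ 2.29°
|T| = 20 · 1.4142 / 25.02 ≈ 1.1305
Gain = 20 log₁₀(1.1305) ≈ 1.07 dB
∠T = 45.00° − 2.29° = 42.71°

At s = jω = j111:
zero (s+1): 1 + j111 → |·| = √(1²+111²) = √12322 ≈ 111, ∠ = arctan(111/1) ≈ 89.48°
pole (s+25): 25 + j111 → |·| = √(25²+111²) = √12946 ≈ 113.78, ∠ = arctan(111/25) ≈ 77.31°
|T| = 20 · 111 / 113.78 ≈ 19.511
Gain = 20 log₁₀(19.511) ≈ 25.81 dB
∠T = 89.48° − 77.31° = 12.17°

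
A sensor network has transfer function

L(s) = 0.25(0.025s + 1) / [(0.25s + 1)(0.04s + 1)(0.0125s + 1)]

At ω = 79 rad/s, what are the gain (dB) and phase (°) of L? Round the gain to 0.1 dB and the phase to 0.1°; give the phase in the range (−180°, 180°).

-44.4 dB, -141.0°

At ω = 79 rad/s:
zero (1 + j79·0.025) = 1 + j1.975 → |·| ≈ 2.2137, ∠ ≈ 63.15°
pole (1 + j79·0.25) = 1 + j19.75 → |·| ≈ 19.775, ∠ ≈ 87.10°
pole (1 + j79·0.04) = 1 + j3.16 → |·| ≈ 3.3145, ∠ ≈ 72.44°
pole (1 + j79·0.0125) = 1 + j0.9875 → |·| ≈ 1.4054, ∠ ≈ 44.64°
|L| = 0.25 · 2.2137 / (19.775 · 3.3145 · 1.4054) ≈ 0.0060079
Gain = 20 log₁₀(0.0060079) ≈ -44.43 dB
∠L = (63.15°) − (87.10° + 72.44° + 44.64°) = -141.03°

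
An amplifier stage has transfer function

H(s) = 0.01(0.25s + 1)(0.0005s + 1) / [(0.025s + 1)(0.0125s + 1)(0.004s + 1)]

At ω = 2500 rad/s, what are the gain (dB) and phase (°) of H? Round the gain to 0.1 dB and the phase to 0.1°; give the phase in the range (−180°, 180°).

-65.9 dB, -120.3°

At ω = 2500 rad/s:
zero (1 + j2500·0.25) = 1 + j625 → |·| ≈ 625, ∠ ≈ 89.91°
zero (1 + j2500·0.0005) = 1 + j1.25 → |·| ≈ 1.6008, ∠ ≈ 51.34°
pole (1 + j2500·0.025) = 1 + j62.5 → |·| ≈ 62.508, ∠ ≈ 89.08°
pole (1 + j2500·0.0125) = 1 + j31.25 → |·| ≈ 31.266, ∠ ≈ 88.17°
pole (1 + j2500·0.004) = 1 + j10 → |·| ≈ 10.05, ∠ ≈ 84.29°
|H| = 0.01 · 625 · 1.6008 / (62.508 · 31.266 · 10.05) ≈ 0.00050938
Gain = 20 log₁₀(0.00050938) ≈ -65.86 dB
∠H = (89.91° + 51.34°) − (89.08° + 88.17° + 84.29°) = -120.29°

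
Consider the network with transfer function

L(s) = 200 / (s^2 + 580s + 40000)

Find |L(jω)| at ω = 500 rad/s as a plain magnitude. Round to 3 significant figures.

Substitute s = j500:
Numerator: 200 = 200 + j0
Denominator: (j500)^2 + 580(j500) + 40000 = -210000 + j290000
|N| = √(200² + 0²) ≈ 200, ∠N ≈ 0.00°
|D| = √(210000² + 290000²) ≈ 3.5805e+05, ∠D ≈ 125.91°
|L| = 200 / 3.5805e+05 ≈ 0.00055858

0.000559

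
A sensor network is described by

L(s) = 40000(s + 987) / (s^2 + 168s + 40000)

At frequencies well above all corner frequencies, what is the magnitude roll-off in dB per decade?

Each pole contributes −20 dB/decade at high frequency; each zero contributes +20 dB/decade.
Net: 1 zero(s) − 2 pole(s) → -20 dB/decade.

-20 dB/decade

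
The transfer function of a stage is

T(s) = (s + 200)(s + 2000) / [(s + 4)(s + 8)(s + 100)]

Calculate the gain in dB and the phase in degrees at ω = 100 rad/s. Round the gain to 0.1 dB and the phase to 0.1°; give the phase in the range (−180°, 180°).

At s = jω = j100:
zero (s+200): 200 + j100 → |·| = √(200²+100²) = √50000 ≈ 223.61, ∠ = arctan(100/200) ≈ 26.57°
zero (s+2000): 2000 + j100 → |·| = √(2000²+100²) = √4010000 ≈ 2002.5, ∠ = arctan(100/2000) ≈ 2.86°
pole (s+4): 4 + j100 → |·| = √(4²+100²) = √10016 ≈ 100.08, ∠ = arctan(100/4) ≈ 87.71°
pole (s+8): 8 + j100 → |·| = √(8²+100²) = √10064 ≈ 100.32, ∠ = arctan(100/8) ≈ 85.43°
pole (s+100): 100 + j100 → |·| = √(100²+100²) = √20000 ≈ 141.42, ∠ = arctan(100/100) ≈ 45.00°
|T| = 1 · 4.4778e+05 / 1.4199e+06 ≈ 0.31536
Gain = 20 log₁₀(0.31536) ≈ -10.02 dB
∠T = 29.43° − 218.14° = -188.71° ≡ 171.29° (principal value)

-10.0 dB, 171.3°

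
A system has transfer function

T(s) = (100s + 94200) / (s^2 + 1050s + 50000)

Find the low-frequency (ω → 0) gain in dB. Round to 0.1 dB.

T(0) = 94200 / 50000 = 1.884
20 log₁₀(1.884) ≈ 5.50 dB

5.5 dB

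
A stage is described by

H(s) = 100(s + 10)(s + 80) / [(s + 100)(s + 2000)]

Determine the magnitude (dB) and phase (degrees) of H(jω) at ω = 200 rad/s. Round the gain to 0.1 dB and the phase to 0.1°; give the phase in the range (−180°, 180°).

At s = jω = j200:
zero (s+10): 10 + j200 → |·| = √(10²+200²) = √40100 ≈ 200.25, ∠ = arctan(200/10) ≈ 87.14°
zero (s+80): 80 + j200 → |·| = √(80²+200²) = √46400 ≈ 215.41, ∠ = arctan(200/80) ≈ 68.20°
pole (s+100): 100 + j200 → |·| = √(100²+200²) = √50000 ≈ 223.61, ∠ = arctan(200/100) ≈ 63.43°
pole (s+2000): 2000 + j200 → |·| = √(2000²+200²) = √4040000 ≈ 2010, ∠ = arctan(200/2000) ≈ 5.71°
|H| = 100 · 43136 / 4.4946e+05 ≈ 9.5973
Gain = 20 log₁₀(9.5973) ≈ 19.64 dB
∠H = 155.34° − 69.14° = 86.20°

19.6 dB, 86.2°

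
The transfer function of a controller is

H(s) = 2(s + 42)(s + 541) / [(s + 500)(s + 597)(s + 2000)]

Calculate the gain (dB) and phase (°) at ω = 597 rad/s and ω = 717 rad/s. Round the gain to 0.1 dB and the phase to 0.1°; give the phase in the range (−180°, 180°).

ω = 597: -63.1 dB, 22.1°; ω = 717: -62.6 dB, 14.6°

At s = jω = j597:
zero (s+42): 42 + j597 → |·| = √(42²+597²) = √358173 ≈ 598.48, ∠ = arctan(597/42) ≈ 85.98°
zero (s+541): 541 + j597 → |·| = √(541²+597²) = √649090 ≈ 805.66, ∠ = arctan(597/541) ≈ 47.82°
pole (s+500): 500 + j597 → |·| = √(500²+597²) = √606409 ≈ 778.72, ∠ = arctan(597/500) ≈ 50.05°
pole (s+597): 597 + j597 → |·| = √(597²+597²) = √712818 ≈ 844.29, ∠ = arctan(597/597) ≈ 45.00°
pole (s+2000): 2000 + j597 → |·| = √(2000²+597²) = √4356409 ≈ 2087.2, ∠ = arctan(597/2000) ≈ 16.62°
|H| = 2 · 4.8217e+05 / 1.3723e+09 ≈ 0.00070272
Gain = 20 log₁₀(0.00070272) ≈ -63.06 dB
∠H = 133.80° − 111.67° = 22.13°

At s = jω = j717:
zero (s+42): 42 + j717 → |·| = √(42²+717²) = √515853 ≈ 718.23, ∠ = arctan(717/42) ≈ 86.65°
zero (s+541): 541 + j717 → |·| = √(541²+717²) = √806770 ≈ 898.2, ∠ = arctan(717/541) ≈ 52.96°
pole (s+500): 500 + j717 → |·| = √(500²+717²) = √764089 ≈ 874.12, ∠ = arctan(717/500) ≈ 55.11°
pole (s+597): 597 + j717 → |·| = √(597²+717²) = √870498 ≈ 933, ∠ = arctan(717/597) ≈ 50.22°
pole (s+2000): 2000 + j717 → |·| = √(2000²+717²) = √4514089 ≈ 2124.6, ∠ = arctan(717/2000) ≈ 19.72°
|H| = 2 · 6.4511e+05 / 1.7327e+09 ≈ 0.00074463
Gain = 20 log₁₀(0.00074463) ≈ -62.56 dB
∠H = 139.61° − 125.05° = 14.56°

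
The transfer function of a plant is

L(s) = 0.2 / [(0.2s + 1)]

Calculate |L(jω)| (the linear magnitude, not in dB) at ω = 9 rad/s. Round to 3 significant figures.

At ω = 9 rad/s:
pole (1 + j9·0.2) = 1 + j1.8 → |·| ≈ 2.0591, ∠ ≈ 60.95°
|L| = 0.2 · 1 / (2.0591) ≈ 0.09713

0.0971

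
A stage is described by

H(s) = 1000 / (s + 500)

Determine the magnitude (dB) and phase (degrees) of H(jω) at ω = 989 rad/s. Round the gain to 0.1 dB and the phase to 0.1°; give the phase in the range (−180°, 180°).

Substitute s = j989:
Numerator: 1000 = 1000 + j0
Denominator: (j989) + 500 = 500 + j989
|N| = √(1000² + 0²) ≈ 1000, ∠N ≈ 0.00°
|D| = √(500² + 989²) ≈ 1108.2, ∠D ≈ 63.18°
|H| = 1000 / 1108.2 ≈ 0.90236
Gain = 20 log₁₀(0.90236) ≈ -0.89 dB
∠H = 0.00° − 63.18° = -63.18°

-0.9 dB, -63.2°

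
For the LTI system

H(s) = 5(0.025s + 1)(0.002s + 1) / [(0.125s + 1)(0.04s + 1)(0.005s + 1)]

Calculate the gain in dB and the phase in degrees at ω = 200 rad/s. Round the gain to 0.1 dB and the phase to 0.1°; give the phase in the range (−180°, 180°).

-20.3 dB, -115.1°

At ω = 200 rad/s:
zero (1 + j200·0.025) = 1 + j5 → |·| ≈ 5.099, ∠ ≈ 78.69°
zero (1 + j200·0.002) = 1 + j0.4 → |·| ≈ 1.077, ∠ ≈ 21.80°
pole (1 + j200·0.125) = 1 + j25 → |·| ≈ 25.02, ∠ ≈ 87.71°
pole (1 + j200·0.04) = 1 + j8 → |·| ≈ 8.0623, ∠ ≈ 82.87°
pole (1 + j200·0.005) = 1 + j1 → |·| ≈ 1.4142, ∠ ≈ 45.00°
|H| = 5 · 5.099 · 1.077 / (25.02 · 8.0623 · 1.4142) ≈ 0.096253
Gain = 20 log₁₀(0.096253) ≈ -20.33 dB
∠H = (78.69° + 21.80°) − (87.71° + 82.87° + 45.00°) = -115.09°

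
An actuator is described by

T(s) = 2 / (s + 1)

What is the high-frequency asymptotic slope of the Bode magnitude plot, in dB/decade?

Each pole contributes −20 dB/decade at high frequency; each zero contributes +20 dB/decade.
Net: 0 zero(s) − 1 pole(s) → -20 dB/decade.

-20 dB/decade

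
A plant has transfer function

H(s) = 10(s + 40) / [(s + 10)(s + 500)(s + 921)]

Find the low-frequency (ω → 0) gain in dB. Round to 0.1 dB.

-81.2 dB

H(0) = 10·40 / (10·500·921) ≈ 8.6862e-05
20 log₁₀(8.6862e-05) ≈ -81.22 dB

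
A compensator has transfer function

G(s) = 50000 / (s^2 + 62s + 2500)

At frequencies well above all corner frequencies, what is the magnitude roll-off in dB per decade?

Each pole contributes −20 dB/decade at high frequency; each zero contributes +20 dB/decade.
Net: 0 zero(s) − 2 pole(s) → -40 dB/decade.

-40 dB/decade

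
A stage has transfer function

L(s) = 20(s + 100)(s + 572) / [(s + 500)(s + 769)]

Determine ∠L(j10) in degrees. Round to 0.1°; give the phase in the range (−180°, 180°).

At s = jω = j10:
zero (s+100): 100 + j10 → |·| = √(100²+10²) = √10100 ≈ 100.5, ∠ = arctan(10/100) ≈ 5.71°
zero (s+572): 572 + j10 → |·| = √(572²+10²) = √327284 ≈ 572.09, ∠ = arctan(10/572) ≈ 1.00°
pole (s+500): 500 + j10 → |·| = √(500²+10²) = √250100 ≈ 500.1, ∠ = arctan(10/500) ≈ 1.15°
pole (s+769): 769 + j10 → |·| = √(769²+10²) = √591461 ≈ 769.07, ∠ = arctan(10/769) ≈ 0.75°
∠L = 6.71° − 1.90° = 4.81°

4.8°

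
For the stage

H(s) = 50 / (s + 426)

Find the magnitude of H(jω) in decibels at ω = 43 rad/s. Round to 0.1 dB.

Substitute s = j43:
Numerator: 50 = 50 + j0
Denominator: (j43) + 426 = 426 + j43
|N| = √(50² + 0²) ≈ 50, ∠N ≈ 0.00°
|D| = √(426² + 43²) ≈ 428.16, ∠D ≈ 5.76°
|H| = 50 / 428.16 ≈ 0.11678
Gain = 20 log₁₀(0.11678) ≈ -18.65 dB

-18.7 dB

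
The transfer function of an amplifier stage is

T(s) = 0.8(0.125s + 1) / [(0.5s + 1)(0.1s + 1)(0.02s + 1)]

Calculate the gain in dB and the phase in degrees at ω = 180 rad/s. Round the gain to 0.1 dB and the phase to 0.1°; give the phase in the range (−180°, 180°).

-50.5 dB, -163.2°

At ω = 180 rad/s:
zero (1 + j180·0.125) = 1 + j22.5 → |·| ≈ 22.522, ∠ ≈ 87.46°
pole (1 + j180·0.5) = 1 + j90 → |·| ≈ 90.006, ∠ ≈ 89.36°
pole (1 + j180·0.1) = 1 + j18 → |·| ≈ 18.028, ∠ ≈ 86.82°
pole (1 + j180·0.02) = 1 + j3.6 → |·| ≈ 3.7363, ∠ ≈ 74.48°
|T| = 0.8 · 22.522 / (90.006 · 18.028 · 3.7363) ≈ 0.0029719
Gain = 20 log₁₀(0.0029719) ≈ -50.54 dB
∠T = (87.46°) − (89.36° + 86.82° + 74.48°) = -163.20°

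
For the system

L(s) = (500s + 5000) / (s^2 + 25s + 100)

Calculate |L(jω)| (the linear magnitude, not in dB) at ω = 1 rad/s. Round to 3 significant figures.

49.2

Substitute s = j1:
Numerator: 500(j1) + 5000 = 5000 + j500
Denominator: (j1)^2 + 25(j1) + 100 = 99 + j25
|N| = √(5000² + 500²) ≈ 5024.9, ∠N ≈ 5.71°
|D| = √(99² + 25²) ≈ 102.11, ∠D ≈ 14.17°
|L| = 5024.9 / 102.11 ≈ 49.211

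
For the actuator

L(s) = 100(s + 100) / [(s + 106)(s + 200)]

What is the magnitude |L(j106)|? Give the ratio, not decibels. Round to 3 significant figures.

0.429

At s = jω = j106:
zero (s+100): 100 + j106 → |·| = √(100²+106²) = √21236 ≈ 145.73, ∠ = arctan(106/100) ≈ 46.67°
pole (s+106): 106 + j106 → |·| = √(106²+106²) = √22472 ≈ 149.91, ∠ = arctan(106/106) ≈ 45.00°
pole (s+200): 200 + j106 → |·| = √(200²+106²) = √51236 ≈ 226.35, ∠ = arctan(106/200) ≈ 27.92°
|L| = 100 · 145.73 / 33932 ≈ 0.42948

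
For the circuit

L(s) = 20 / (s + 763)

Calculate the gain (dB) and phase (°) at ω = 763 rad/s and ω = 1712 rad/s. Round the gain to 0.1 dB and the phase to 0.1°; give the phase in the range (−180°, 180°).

Substitute s = j763:
Numerator: 20 = 20 + j0
Denominator: (j763) + 763 = 763 + j763
|N| = √(20² + 0²) ≈ 20, ∠N ≈ 0.00°
|D| = √(763² + 763²) ≈ 1079, ∠D ≈ 45.00°
|L| = 20 / 1079 ≈ 0.018536
Gain = 20 log₁₀(0.018536) ≈ -34.64 dB
∠L = 0.00° − 45.00° = -45.00°

Substitute s = j1712:
Numerator: 20 = 20 + j0
Denominator: (j1712) + 763 = 763 + j1712
|N| = √(20² + 0²) ≈ 20, ∠N ≈ 0.00°
|D| = √(763² + 1712²) ≈ 1874.3, ∠D ≈ 65.98°
|L| = 20 / 1874.3 ≈ 0.010671
Gain = 20 log₁₀(0.010671) ≈ -39.44 dB
∠L = 0.00° − 65.98° = -65.98°

ω = 763: -34.6 dB, -45.0°; ω = 1712: -39.4 dB, -66.0°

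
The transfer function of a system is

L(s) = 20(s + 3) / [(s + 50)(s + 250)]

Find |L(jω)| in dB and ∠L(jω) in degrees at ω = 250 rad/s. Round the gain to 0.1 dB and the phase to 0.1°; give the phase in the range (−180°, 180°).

At s = jω = j250:
zero (s+3): 3 + j250 → |·| = √(3²+250²) = √62509 ≈ 250.02, ∠ = arctan(250/3) ≈ 89.31°
pole (s+50): 50 + j250 → |·| = √(50²+250²) = √65000 ≈ 254.95, ∠ = arctan(250/50) ≈ 78.69°
pole (s+250): 250 + j250 → |·| = √(250²+250²) = √125000 ≈ 353.55, ∠ = arctan(250/250) ≈ 45.00°
|L| = 20 · 250.02 / 90138 ≈ 0.055475
Gain = 20 log₁₀(0.055475) ≈ -25.12 dB
∠L = 89.31° − 123.69° = -34.38°

-25.1 dB, -34.4°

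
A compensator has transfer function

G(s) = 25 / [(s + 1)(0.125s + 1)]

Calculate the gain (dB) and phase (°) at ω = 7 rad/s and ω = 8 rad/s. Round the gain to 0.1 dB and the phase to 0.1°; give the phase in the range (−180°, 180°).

ω = 7: 8.5 dB, -123.1°; ω = 8: 6.8 dB, -127.9°

At ω = 7 rad/s:
pole (1 + j7·1) = 1 + j7 → |·| ≈ 7.0711, ∠ ≈ 81.87°
pole (1 + j7·0.125) = 1 + j0.875 → |·| ≈ 1.3288, ∠ ≈ 41.19°
|G| = 25 · 1 / (7.0711 · 1.3288) ≈ 2.6607
Gain = 20 log₁₀(2.6607) ≈ 8.50 dB
∠G = (0°) − (81.87° + 41.19°) = -123.06°

At ω = 8 rad/s:
pole (1 + j8·1) = 1 + j8 → |·| ≈ 8.0623, ∠ ≈ 82.87°
pole (1 + j8·0.125) = 1 + j1 → |·| ≈ 1.4142, ∠ ≈ 45.00°
|G| = 25 · 1 / (8.0623 · 1.4142) ≈ 2.1927
Gain = 20 log₁₀(2.1927) ≈ 6.82 dB
∠G = (0°) − (82.87° + 45.00°) = -127.87°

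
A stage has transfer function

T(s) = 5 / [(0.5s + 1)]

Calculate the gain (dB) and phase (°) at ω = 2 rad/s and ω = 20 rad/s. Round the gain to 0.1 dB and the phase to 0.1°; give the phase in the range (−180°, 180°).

ω = 2: 11.0 dB, -45.0°; ω = 20: -6.1 dB, -84.3°

At ω = 2 rad/s:
pole (1 + j2·0.5) = 1 + j1 → |·| ≈ 1.4142, ∠ ≈ 45.00°
|T| = 5 · 1 / (1.4142) ≈ 3.5356
Gain = 20 log₁₀(3.5356) ≈ 10.97 dB
∠T = (0°) − (45.00°) = -45.00°

At ω = 20 rad/s:
pole (1 + j20·0.5) = 1 + j10 → |·| ≈ 10.05, ∠ ≈ 84.29°
|T| = 5 · 1 / (10.05) ≈ 0.49751
Gain = 20 log₁₀(0.49751) ≈ -6.06 dB
∠T = (0°) − (84.29°) = -84.29°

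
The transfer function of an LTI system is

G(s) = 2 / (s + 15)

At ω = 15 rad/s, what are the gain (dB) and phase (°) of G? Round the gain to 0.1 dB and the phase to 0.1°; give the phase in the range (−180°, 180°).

-20.5 dB, -45.0°

At s = jω = j15:
pole (s+15): 15 + j15 → |·| = √(15²+15²) = √450 ≈ 21.213, ∠ = arctan(15/15) ≈ 45.00°
|G| = 2 / 21.213 ≈ 0.094282
Gain = 20 log₁₀(0.094282) ≈ -20.51 dB
∠G = 0.00° − 45.00° = -45.00°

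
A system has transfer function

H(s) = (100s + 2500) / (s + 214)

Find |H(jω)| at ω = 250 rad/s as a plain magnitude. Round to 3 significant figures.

Substitute s = j250:
Numerator: 100(j250) + 2500 = 2500 + j25000
Denominator: (j250) + 214 = 214 + j250
|N| = √(2500² + 25000²) ≈ 25125, ∠N ≈ 84.29°
|D| = √(214² + 250²) ≈ 329.08, ∠D ≈ 49.44°
|H| = 25125 / 329.08 ≈ 76.349

76.3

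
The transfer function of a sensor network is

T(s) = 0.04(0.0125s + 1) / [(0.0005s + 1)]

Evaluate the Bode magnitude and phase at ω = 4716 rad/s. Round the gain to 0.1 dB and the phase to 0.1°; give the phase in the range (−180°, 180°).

-0.7 dB, 22.0°

At ω = 4716 rad/s:
zero (1 + j4716·0.0125) = 1 + j58.95 → |·| ≈ 58.958, ∠ ≈ 89.03°
pole (1 + j4716·0.0005) = 1 + j2.358 → |·| ≈ 2.5613, ∠ ≈ 67.02°
|T| = 0.04 · 58.958 / (2.5613) ≈ 0.92075
Gain = 20 log₁₀(0.92075) ≈ -0.72 dB
∠T = (89.03°) − (67.02°) = 22.01°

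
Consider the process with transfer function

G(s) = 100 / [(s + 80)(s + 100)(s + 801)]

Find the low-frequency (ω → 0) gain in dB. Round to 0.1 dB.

G(0) = 100 / (80·100·801) ≈ 1.5605e-05
20 log₁₀(1.5605e-05) ≈ -96.13 dB

-96.1 dB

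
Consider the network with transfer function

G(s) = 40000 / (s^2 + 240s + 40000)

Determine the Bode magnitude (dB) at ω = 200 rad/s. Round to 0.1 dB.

At s = jω = j200:
quadratic: (j200)² + 240·j200 + 40000 = 0 + j48000 → |·| ≈ 48000, ∠ ≈ 90.00°
|G| = 40000 / 48000 ≈ 0.83333
Gain = 20 log₁₀(0.83333) ≈ -1.58 dB

-1.6 dB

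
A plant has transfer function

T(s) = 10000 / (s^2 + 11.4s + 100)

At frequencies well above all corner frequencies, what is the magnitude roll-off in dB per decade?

-40 dB/decade

Each pole contributes −20 dB/decade at high frequency; each zero contributes +20 dB/decade.
Net: 0 zero(s) − 2 pole(s) → -40 dB/decade.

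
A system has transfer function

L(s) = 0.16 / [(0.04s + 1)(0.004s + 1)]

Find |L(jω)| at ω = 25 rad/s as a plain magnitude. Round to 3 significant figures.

0.113

At ω = 25 rad/s:
pole (1 + j25·0.04) = 1 + j1 → |·| ≈ 1.4142, ∠ ≈ 45.00°
pole (1 + j25·0.004) = 1 + j0.1 → |·| ≈ 1.005, ∠ ≈ 5.71°
|L| = 0.16 · 1 / (1.4142 · 1.005) ≈ 0.11258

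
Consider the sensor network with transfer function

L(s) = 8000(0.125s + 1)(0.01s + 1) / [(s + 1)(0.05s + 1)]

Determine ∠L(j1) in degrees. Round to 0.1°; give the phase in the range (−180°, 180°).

At ω = 1 rad/s:
zero (1 + j1·0.125) = 1 + j0.125 → |·| ≈ 1.0078, ∠ ≈ 7.13°
zero (1 + j1·0.01) = 1 + j0.01 → |·| ≈ 1, ∠ ≈ 0.57°
pole (1 + j1·1) = 1 + j1 → |·| ≈ 1.4142, ∠ ≈ 45.00°
pole (1 + j1·0.05) = 1 + j0.05 → |·| ≈ 1.0012, ∠ ≈ 2.86°
∠L = (7.13° + 0.57°) − (45.00° + 2.86°) = -40.16°

-40.2°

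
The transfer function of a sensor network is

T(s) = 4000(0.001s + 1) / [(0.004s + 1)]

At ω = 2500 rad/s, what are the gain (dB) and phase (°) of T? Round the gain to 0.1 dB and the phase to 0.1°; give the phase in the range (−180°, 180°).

At ω = 2500 rad/s:
zero (1 + j2500·0.001) = 1 + j2.5 → |·| ≈ 2.6926, ∠ ≈ 68.20°
pole (1 + j2500·0.004) = 1 + j10 → |·| ≈ 10.05, ∠ ≈ 84.29°
|T| = 4000 · 2.6926 / (10.05) ≈ 1071.7
Gain = 20 log₁₀(1071.7) ≈ 60.60 dB
∠T = (68.20°) − (84.29°) = -16.09°

60.6 dB, -16.1°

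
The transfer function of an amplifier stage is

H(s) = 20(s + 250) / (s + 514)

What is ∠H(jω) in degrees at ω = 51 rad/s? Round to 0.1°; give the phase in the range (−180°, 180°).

5.9°

At s = jω = j51:
zero (s+250): 250 + j51 → |·| = √(250²+51²) = √65101 ≈ 255.15, ∠ = arctan(51/250) ≈ 11.53°
pole (s+514): 514 + j51 → |·| = √(514²+51²) = √266797 ≈ 516.52, ∠ = arctan(51/514) ≈ 5.67°
∠H = 11.53° − 5.67° = 5.86°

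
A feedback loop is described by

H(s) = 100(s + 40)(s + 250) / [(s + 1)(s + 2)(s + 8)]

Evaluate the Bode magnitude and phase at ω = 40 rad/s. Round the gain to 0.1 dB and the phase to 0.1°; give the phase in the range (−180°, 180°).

26.8 dB, 159.7°

At s = jω = j40:
zero (s+40): 40 + j40 → |·| = √(40²+40²) = √3200 ≈ 56.569, ∠ = arctan(40/40) ≈ 45.00°
zero (s+250): 250 + j40 → |·| = √(250²+40²) = √64100 ≈ 253.18, ∠ = arctan(40/250) ≈ 9.09°
pole (s+1): 1 + j40 → |·| = √(1²+40²) = √1601 ≈ 40.012, ∠ = arctan(40/1) ≈ 88.57°
pole (s+2): 2 + j40 → |·| = √(2²+40²) = √1604 ≈ 40.05, ∠ = arctan(40/2) ≈ 87.14°
pole (s+8): 8 + j40 → |·| = √(8²+40²) = √1664 ≈ 40.792, ∠ = arctan(40/8) ≈ 78.69°
|H| = 100 · 14322 / 65368 ≈ 21.91
Gain = 20 log₁₀(21.91) ≈ 26.81 dB
∠H = 54.09° − 254.40° = -200.31° ≡ 159.69° (principal value)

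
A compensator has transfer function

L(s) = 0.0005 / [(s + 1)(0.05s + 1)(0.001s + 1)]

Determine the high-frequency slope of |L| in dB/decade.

-60 dB/decade

Each pole contributes −20 dB/decade at high frequency; each zero contributes +20 dB/decade.
Net: 0 zero(s) − 3 pole(s) → -60 dB/decade.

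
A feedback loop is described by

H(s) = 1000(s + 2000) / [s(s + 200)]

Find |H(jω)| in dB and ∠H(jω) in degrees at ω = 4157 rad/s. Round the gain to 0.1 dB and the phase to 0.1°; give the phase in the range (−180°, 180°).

-11.5 dB, -112.9°

At s = jω = j4157:
zero (s+2000): 2000 + j4157 → |·| = √(2000²+4157²) = √21280649 ≈ 4613.1, ∠ = arctan(4157/2000) ≈ 64.31°
pole (s+200): 200 + j4157 → |·| = √(200²+4157²) = √17320649 ≈ 4161.8, ∠ = arctan(4157/200) ≈ 87.25°
pole at origin: |s| = 4157, ∠ = 90.00° (in denominator)
|H| = 1000 · 4613.1 / 1.7301e+07 ≈ 0.26664
Gain = 20 log₁₀(0.26664) ≈ -11.48 dB
∠H = 64.31° − 177.25° = -112.94°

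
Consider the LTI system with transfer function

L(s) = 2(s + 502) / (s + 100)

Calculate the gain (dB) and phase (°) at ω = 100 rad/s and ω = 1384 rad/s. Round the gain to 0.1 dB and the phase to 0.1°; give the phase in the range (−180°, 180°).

At s = jω = j100:
zero (s+502): 502 + j100 → |·| = √(502²+100²) = √262004 ≈ 511.86, ∠ = arctan(100/502) ≈ 11.27°
pole (s+100): 100 + j100 → |·| = √(100²+100²) = √20000 ≈ 141.42, ∠ = arctan(100/100) ≈ 45.00°
|L| = 2 · 511.86 / 141.42 ≈ 7.2389
Gain = 20 log₁₀(7.2389) ≈ 17.19 dB
∠L = 11.27° − 45.00° = -33.73°

At s = jω = j1384:
zero (s+502): 502 + j1384 → |·| = √(502²+1384²) = √2167460 ≈ 1472.2, ∠ = arctan(1384/502) ≈ 70.06°
pole (s+100): 100 + j1384 → |·| = √(100²+1384²) = √1925456 ≈ 1387.6, ∠ = arctan(1384/100) ≈ 85.87°
|L| = 2 · 1472.2 / 1387.6 ≈ 2.1219
Gain = 20 log₁₀(2.1219) ≈ 6.53 dB
∠L = 70.06° − 85.87° = -15.81°

ω = 100: 17.2 dB, -33.7°; ω = 1384: 6.5 dB, -15.8°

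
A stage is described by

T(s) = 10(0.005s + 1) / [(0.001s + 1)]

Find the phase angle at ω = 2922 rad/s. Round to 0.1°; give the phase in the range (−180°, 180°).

At ω = 2922 rad/s:
zero (1 + j2922·0.005) = 1 + j14.61 → |·| ≈ 14.644, ∠ ≈ 86.08°
pole (1 + j2922·0.001) = 1 + j2.922 → |·| ≈ 3.0884, ∠ ≈ 71.11°
∠T = (86.08°) − (71.11°) = 14.97°

15.0°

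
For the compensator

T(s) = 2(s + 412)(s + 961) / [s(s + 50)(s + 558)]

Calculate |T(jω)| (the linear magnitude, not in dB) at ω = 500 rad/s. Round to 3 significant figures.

0.00746

At s = jω = j500:
zero (s+412): 412 + j500 → |·| = √(412²+500²) = √419744 ≈ 647.88, ∠ = arctan(500/412) ≈ 50.51°
zero (s+961): 961 + j500 → |·| = √(961²+500²) = √1173521 ≈ 1083.3, ∠ = arctan(500/961) ≈ 27.49°
pole (s+50): 50 + j500 → |·| = √(50²+500²) = √252500 ≈ 502.49, ∠ = arctan(500/50) ≈ 84.29°
pole (s+558): 558 + j500 → |·| = √(558²+500²) = √561364 ≈ 749.24, ∠ = arctan(500/558) ≈ 41.86°
pole at origin: |s| = 500, ∠ = 90.00° (in denominator)
|T| = 2 · 7.0185e+05 / 1.8824e+08 ≈ 0.007457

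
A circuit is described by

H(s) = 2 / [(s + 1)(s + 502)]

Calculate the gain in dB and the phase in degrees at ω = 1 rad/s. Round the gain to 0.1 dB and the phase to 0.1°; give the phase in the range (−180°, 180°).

At s = jω = j1:
pole (s+1): 1 + j1 → |·| = √(1²+1²) = √2 ≈ 1.4142, ∠ = arctan(1/1) ≈ 45.00°
pole (s+502): 502 + j1 → |·| = √(502²+1²) = √252005 ≈ 502, ∠ = arctan(1/502) ≈ 0.11°
|H| = 2 / 709.93 ≈ 0.0028172
Gain = 20 log₁₀(0.0028172) ≈ -51.00 dB
∠H = 0.00° − 45.11° = -45.11°

-51.0 dB, -45.1°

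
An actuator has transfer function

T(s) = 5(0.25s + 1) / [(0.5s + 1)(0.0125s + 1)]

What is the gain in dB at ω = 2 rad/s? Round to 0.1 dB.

At ω = 2 rad/s:
zero (1 + j2·0.25) = 1 + j0.5 → |·| ≈ 1.118, ∠ ≈ 26.57°
pole (1 + j2·0.5) = 1 + j1 → |·| ≈ 1.4142, ∠ ≈ 45.00°
pole (1 + j2·0.0125) = 1 + j0.025 → |·| ≈ 1.0003, ∠ ≈ 1.43°
|T| = 5 · 1.118 / (1.4142 · 1.0003) ≈ 3.9516
Gain = 20 log₁₀(3.9516) ≈ 11.94 dB

11.9 dB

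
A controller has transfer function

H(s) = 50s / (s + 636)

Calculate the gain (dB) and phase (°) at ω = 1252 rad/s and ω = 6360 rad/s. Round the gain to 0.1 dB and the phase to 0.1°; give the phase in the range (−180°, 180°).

ω = 1252: 33.0 dB, 26.9°; ω = 6360: 33.9 dB, 5.7°

At s = jω = j1252:
zero at origin: s = j1252 → |·| = 1252, ∠ = 90.00°
pole (s+636): 636 + j1252 → |·| = √(636²+1252²) = √1972000 ≈ 1404.3, ∠ = arctan(1252/636) ≈ 63.07°
|H| = 50 · 1252 / 1404.3 ≈ 44.577
Gain = 20 log₁₀(44.577) ≈ 32.98 dB
∠H = 90.00° − 63.07° = 26.93°

At s = jω = j6360:
zero at origin: s = j6360 → |·| = 6360, ∠ = 90.00°
pole (s+636): 636 + j6360 → |·| = √(636²+6360²) = √40854096 ≈ 6391.7, ∠ = arctan(6360/636) ≈ 84.29°
|H| = 50 · 6360 / 6391.7 ≈ 49.752
Gain = 20 log₁₀(49.752) ≈ 33.94 dB
∠H = 90.00° − 84.29° = 5.71°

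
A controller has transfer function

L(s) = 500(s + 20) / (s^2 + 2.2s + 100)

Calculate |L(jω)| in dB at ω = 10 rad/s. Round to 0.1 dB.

54.1 dB

At s = jω = j10:
zero (s+20): 20 + j10 → |·| = √(20²+10²) = √500 ≈ 22.361, ∠ = arctan(10/20) ≈ 26.57°
quadratic: (j10)² + 2.2·j10 + 100 = 0 + j22 → |·| ≈ 22, ∠ ≈ 90.00°
|L| = 500 · 22.361 / 22 ≈ 508.2
Gain = 20 log₁₀(508.2) ≈ 54.12 dB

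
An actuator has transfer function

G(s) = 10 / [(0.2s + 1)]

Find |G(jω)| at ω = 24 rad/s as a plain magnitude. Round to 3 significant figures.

At ω = 24 rad/s:
pole (1 + j24·0.2) = 1 + j4.8 → |·| ≈ 4.9031, ∠ ≈ 78.23°
|G| = 10 · 1 / (4.9031) ≈ 2.0395

2.04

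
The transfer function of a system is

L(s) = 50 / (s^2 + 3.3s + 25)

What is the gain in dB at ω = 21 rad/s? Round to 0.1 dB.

-18.5 dB

At s = jω = j21:
quadratic: (j21)² + 3.3·j21 + 25 = -416 + j69.3 → |·| ≈ 421.73, ∠ ≈ 170.54°
|L| = 50 / 421.73 ≈ 0.11856
Gain = 20 log₁₀(0.11856) ≈ -18.52 dB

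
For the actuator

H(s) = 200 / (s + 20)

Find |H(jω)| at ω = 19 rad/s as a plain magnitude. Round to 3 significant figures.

7.25

At s = jω = j19:
pole (s+20): 20 + j19 → |·| = √(20²+19²) = √761 ≈ 27.586, ∠ = arctan(19/20) ≈ 43.53°
|H| = 200 / 27.586 ≈ 7.2501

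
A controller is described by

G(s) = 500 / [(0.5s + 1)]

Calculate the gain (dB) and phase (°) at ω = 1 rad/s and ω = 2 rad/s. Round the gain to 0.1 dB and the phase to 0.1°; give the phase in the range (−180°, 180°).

ω = 1: 53.0 dB, -26.6°; ω = 2: 51.0 dB, -45.0°

At ω = 1 rad/s:
pole (1 + j1·0.5) = 1 + j0.5 → |·| ≈ 1.118, ∠ ≈ 26.57°
|G| = 500 · 1 / (1.118) ≈ 447.23
Gain = 20 log₁₀(447.23) ≈ 53.01 dB
∠G = (0°) − (26.57°) = -26.57°

At ω = 2 rad/s:
pole (1 + j2·0.5) = 1 + j1 → |·| ≈ 1.4142, ∠ ≈ 45.00°
|G| = 500 · 1 / (1.4142) ≈ 353.56
Gain = 20 log₁₀(353.56) ≈ 50.97 dB
∠G = (0°) − (45.00°) = -45.00°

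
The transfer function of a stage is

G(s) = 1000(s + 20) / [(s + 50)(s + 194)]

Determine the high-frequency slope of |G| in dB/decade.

Each pole contributes −20 dB/decade at high frequency; each zero contributes +20 dB/decade.
Net: 1 zero(s) − 2 pole(s) → -20 dB/decade.

-20 dB/decade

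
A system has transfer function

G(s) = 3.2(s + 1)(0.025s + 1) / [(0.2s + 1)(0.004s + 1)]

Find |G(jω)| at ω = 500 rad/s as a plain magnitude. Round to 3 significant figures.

At ω = 500 rad/s:
zero (1 + j500·1) = 1 + j500 → |·| ≈ 500, ∠ ≈ 89.89°
zero (1 + j500·0.025) = 1 + j12.5 → |·| ≈ 12.54, ∠ ≈ 85.43°
pole (1 + j500·0.2) = 1 + j100 → |·| ≈ 100, ∠ ≈ 89.43°
pole (1 + j500·0.004) = 1 + j2 → |·| ≈ 2.2361, ∠ ≈ 63.43°
|G| = 3.2 · 500 · 12.54 / (100 · 2.2361) ≈ 89.728

89.7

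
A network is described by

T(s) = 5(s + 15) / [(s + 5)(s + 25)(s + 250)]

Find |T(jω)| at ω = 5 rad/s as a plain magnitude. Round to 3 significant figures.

At s = jω = j5:
zero (s+15): 15 + j5 → |·| = √(15²+5²) = √250 ≈ 15.811, ∠ = arctan(5/15) ≈ 18.43°
pole (s+5): 5 + j5 → |·| = √(5²+5²) = √50 ≈ 7.0711, ∠ = arctan(5/5) ≈ 45.00°
pole (s+25): 25 + j5 → |·| = √(25²+5²) = √650 ≈ 25.495, ∠ = arctan(5/25) ≈ 11.31°
pole (s+250): 250 + j5 → |·| = √(250²+5²) = √62525 ≈ 250.05, ∠ = arctan(5/250) ≈ 1.15°
|T| = 5 · 15.811 / 45078 ≈ 0.0017537

0.00175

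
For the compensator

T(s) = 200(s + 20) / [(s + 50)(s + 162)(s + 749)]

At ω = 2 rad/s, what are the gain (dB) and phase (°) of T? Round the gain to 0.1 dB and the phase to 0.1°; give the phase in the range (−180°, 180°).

At s = jω = j2:
zero (s+20): 20 + j2 → |·| = √(20²+2²) = √404 ≈ 20.1, ∠ = arctan(2/20) ≈ 5.71°
pole (s+50): 50 + j2 → |·| = √(50²+2²) = √2504 ≈ 50.04, ∠ = arctan(2/50) ≈ 2.29°
pole (s+162): 162 + j2 → |·| = √(162²+2²) = √26248 ≈ 162.01, ∠ = arctan(2/162) ≈ 0.71°
pole (s+749): 749 + j2 → |·| = √(749²+2²) = √561005 ≈ 749, ∠ = arctan(2/749) ≈ 0.15°
|T| = 200 · 20.1 / 6.0721e+06 ≈ 0.00066204
Gain = 20 log₁₀(0.00066204) ≈ -63.58 dB
∠T = 5.71° − 3.15° = 2.56°

-63.6 dB, 2.6°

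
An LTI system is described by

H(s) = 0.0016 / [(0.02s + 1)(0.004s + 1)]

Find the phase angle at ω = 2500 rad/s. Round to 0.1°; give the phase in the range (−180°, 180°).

-173.1°

At ω = 2500 rad/s:
pole (1 + j2500·0.02) = 1 + j50 → |·| ≈ 50.01, ∠ ≈ 88.85°
pole (1 + j2500·0.004) = 1 + j10 → |·| ≈ 10.05, ∠ ≈ 84.29°
∠H = (0°) − (88.85° + 84.29°) = -173.14°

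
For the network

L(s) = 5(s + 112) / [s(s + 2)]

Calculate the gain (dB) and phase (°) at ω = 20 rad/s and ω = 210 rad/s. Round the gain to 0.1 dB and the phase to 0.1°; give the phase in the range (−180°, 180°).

At s = jω = j20:
zero (s+112): 112 + j20 → |·| = √(112²+20²) = √12944 ≈ 113.77, ∠ = arctan(20/112) ≈ 10.12°
pole (s+2): 2 + j20 → |·| = √(2²+20²) = √404 ≈ 20.1, ∠ = arctan(20/2) ≈ 84.29°
pole at origin: |s| = 20, ∠ = 90.00° (in denominator)
|L| = 5 · 113.77 / 402 ≈ 1.415
Gain = 20 log₁₀(1.415) ≈ 3.02 dB
∠L = 10.12° − 174.29° = -164.17°

At s = jω = j210:
zero (s+112): 112 + j210 → |·| = √(112²+210²) = √56644 ≈ 238, ∠ = arctan(210/112) ≈ 61.93°
pole (s+2): 2 + j210 → |·| = √(2²+210²) = √44104 ≈ 210.01, ∠ = arctan(210/2) ≈ 89.45°
pole at origin: |s| = 210, ∠ = 90.00° (in denominator)
|L| = 5 · 238 / 44102 ≈ 0.026983
Gain = 20 log₁₀(0.026983) ≈ -31.38 dB
∠L = 61.93° − 179.45° = -117.52°

ω = 20: 3.0 dB, -164.2°; ω = 210: -31.4 dB, -117.5°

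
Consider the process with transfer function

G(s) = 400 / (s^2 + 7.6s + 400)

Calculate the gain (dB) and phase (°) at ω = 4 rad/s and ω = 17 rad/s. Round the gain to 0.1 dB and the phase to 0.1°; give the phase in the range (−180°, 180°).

At s = jω = j4:
quadratic: (j4)² + 7.6·j4 + 400 = 384 + j30.4 → |·| ≈ 385.2, ∠ ≈ 4.53°
|G| = 400 / 385.2 ≈ 1.0384
Gain = 20 log₁₀(1.0384) ≈ 0.33 dB
∠G = 0.00° − 4.53° = -4.53°

At s = jω = j17:
quadratic: (j17)² + 7.6·j17 + 400 = 111 + j129.2 → |·| ≈ 170.33, ∠ ≈ 49.33°
|G| = 400 / 170.33 ≈ 2.3484
Gain = 20 log₁₀(2.3484) ≈ 7.42 dB
∠G = 0.00° − 49.33° = -49.33°

ω = 4: 0.3 dB, -4.5°; ω = 17: 7.4 dB, -49.3°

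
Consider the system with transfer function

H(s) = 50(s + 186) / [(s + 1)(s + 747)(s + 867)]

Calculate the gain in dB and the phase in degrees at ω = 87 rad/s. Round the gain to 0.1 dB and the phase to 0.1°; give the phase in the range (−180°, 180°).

At s = jω = j87:
zero (s+186): 186 + j87 → |·| = √(186²+87²) = √42165 ≈ 205.34, ∠ = arctan(87/186) ≈ 25.07°
pole (s+1): 1 + j87 → |·| = √(1²+87²) = √7570 ≈ 87.006, ∠ = arctan(87/1) ≈ 89.34°
pole (s+747): 747 + j87 → |·| = √(747²+87²) = √565578 ≈ 752.05, ∠ = arctan(87/747) ≈ 6.64°
pole (s+867): 867 + j87 → |·| = √(867²+87²) = √759258 ≈ 871.35, ∠ = arctan(87/867) ≈ 5.73°
|H| = 50 · 205.34 / 5.7015e+07 ≈ 0.00018008
Gain = 20 log₁₀(0.00018008) ≈ -74.89 dB
∠H = 25.07° − 101.71° = -76.64°

-74.9 dB, -76.6°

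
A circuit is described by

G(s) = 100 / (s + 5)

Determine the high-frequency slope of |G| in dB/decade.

Each pole contributes −20 dB/decade at high frequency; each zero contributes +20 dB/decade.
Net: 0 zero(s) − 1 pole(s) → -20 dB/decade.

-20 dB/decade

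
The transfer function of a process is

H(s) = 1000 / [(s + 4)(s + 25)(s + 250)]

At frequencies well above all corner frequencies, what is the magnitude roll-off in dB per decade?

-60 dB/decade

Each pole contributes −20 dB/decade at high frequency; each zero contributes +20 dB/decade.
Net: 0 zero(s) − 3 pole(s) → -60 dB/decade.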